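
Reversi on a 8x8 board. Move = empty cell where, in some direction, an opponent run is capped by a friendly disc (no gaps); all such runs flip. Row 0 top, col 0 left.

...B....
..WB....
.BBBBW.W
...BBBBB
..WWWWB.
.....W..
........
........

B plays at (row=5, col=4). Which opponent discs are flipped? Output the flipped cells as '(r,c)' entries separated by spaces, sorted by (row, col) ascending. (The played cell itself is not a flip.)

Answer: (4,4) (4,5)

Derivation:
Dir NW: opp run (4,3), next='.' -> no flip
Dir N: opp run (4,4) capped by B -> flip
Dir NE: opp run (4,5) capped by B -> flip
Dir W: first cell '.' (not opp) -> no flip
Dir E: opp run (5,5), next='.' -> no flip
Dir SW: first cell '.' (not opp) -> no flip
Dir S: first cell '.' (not opp) -> no flip
Dir SE: first cell '.' (not opp) -> no flip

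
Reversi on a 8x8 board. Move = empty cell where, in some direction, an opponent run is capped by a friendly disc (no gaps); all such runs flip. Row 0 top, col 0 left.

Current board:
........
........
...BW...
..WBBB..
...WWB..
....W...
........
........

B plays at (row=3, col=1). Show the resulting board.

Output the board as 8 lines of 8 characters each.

Place B at (3,1); scan 8 dirs for brackets.
Dir NW: first cell '.' (not opp) -> no flip
Dir N: first cell '.' (not opp) -> no flip
Dir NE: first cell '.' (not opp) -> no flip
Dir W: first cell '.' (not opp) -> no flip
Dir E: opp run (3,2) capped by B -> flip
Dir SW: first cell '.' (not opp) -> no flip
Dir S: first cell '.' (not opp) -> no flip
Dir SE: first cell '.' (not opp) -> no flip
All flips: (3,2)

Answer: ........
........
...BW...
.BBBBB..
...WWB..
....W...
........
........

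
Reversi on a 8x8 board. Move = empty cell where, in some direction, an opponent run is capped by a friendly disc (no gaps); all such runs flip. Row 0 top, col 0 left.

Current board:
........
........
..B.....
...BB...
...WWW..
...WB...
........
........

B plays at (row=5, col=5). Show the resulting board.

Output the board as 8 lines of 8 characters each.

Place B at (5,5); scan 8 dirs for brackets.
Dir NW: opp run (4,4) capped by B -> flip
Dir N: opp run (4,5), next='.' -> no flip
Dir NE: first cell '.' (not opp) -> no flip
Dir W: first cell 'B' (not opp) -> no flip
Dir E: first cell '.' (not opp) -> no flip
Dir SW: first cell '.' (not opp) -> no flip
Dir S: first cell '.' (not opp) -> no flip
Dir SE: first cell '.' (not opp) -> no flip
All flips: (4,4)

Answer: ........
........
..B.....
...BB...
...WBW..
...WBB..
........
........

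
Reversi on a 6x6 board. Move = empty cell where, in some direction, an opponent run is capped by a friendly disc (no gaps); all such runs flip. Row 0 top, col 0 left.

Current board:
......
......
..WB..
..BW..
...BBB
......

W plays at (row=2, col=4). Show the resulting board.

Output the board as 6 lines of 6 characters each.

Answer: ......
......
..WWW.
..BW..
...BBB
......

Derivation:
Place W at (2,4); scan 8 dirs for brackets.
Dir NW: first cell '.' (not opp) -> no flip
Dir N: first cell '.' (not opp) -> no flip
Dir NE: first cell '.' (not opp) -> no flip
Dir W: opp run (2,3) capped by W -> flip
Dir E: first cell '.' (not opp) -> no flip
Dir SW: first cell 'W' (not opp) -> no flip
Dir S: first cell '.' (not opp) -> no flip
Dir SE: first cell '.' (not opp) -> no flip
All flips: (2,3)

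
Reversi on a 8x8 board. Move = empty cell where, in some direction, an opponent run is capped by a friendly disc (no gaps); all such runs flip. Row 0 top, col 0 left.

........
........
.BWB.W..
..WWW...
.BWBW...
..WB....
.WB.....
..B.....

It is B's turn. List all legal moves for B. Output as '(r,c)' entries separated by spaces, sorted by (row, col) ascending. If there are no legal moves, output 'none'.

Answer: (1,2) (1,6) (3,1) (3,5) (4,5) (5,0) (5,1) (6,0) (6,3) (7,0)

Derivation:
(1,1): no bracket -> illegal
(1,2): flips 4 -> legal
(1,3): no bracket -> illegal
(1,4): no bracket -> illegal
(1,5): no bracket -> illegal
(1,6): flips 2 -> legal
(2,4): no bracket -> illegal
(2,6): no bracket -> illegal
(3,1): flips 1 -> legal
(3,5): flips 1 -> legal
(3,6): no bracket -> illegal
(4,5): flips 2 -> legal
(5,0): flips 1 -> legal
(5,1): flips 1 -> legal
(5,4): no bracket -> illegal
(5,5): no bracket -> illegal
(6,0): flips 1 -> legal
(6,3): flips 1 -> legal
(7,0): flips 2 -> legal
(7,1): no bracket -> illegal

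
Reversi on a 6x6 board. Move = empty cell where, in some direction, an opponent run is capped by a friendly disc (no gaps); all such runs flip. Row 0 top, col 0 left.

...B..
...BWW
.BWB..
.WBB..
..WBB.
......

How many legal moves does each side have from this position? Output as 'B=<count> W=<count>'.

-- B to move --
(0,4): no bracket -> illegal
(0,5): flips 1 -> legal
(1,1): flips 1 -> legal
(1,2): flips 1 -> legal
(2,0): no bracket -> illegal
(2,4): no bracket -> illegal
(2,5): flips 1 -> legal
(3,0): flips 1 -> legal
(4,0): flips 2 -> legal
(4,1): flips 2 -> legal
(5,1): flips 1 -> legal
(5,2): flips 1 -> legal
(5,3): no bracket -> illegal
B mobility = 9
-- W to move --
(0,2): no bracket -> illegal
(0,4): flips 1 -> legal
(1,0): no bracket -> illegal
(1,1): flips 1 -> legal
(1,2): flips 1 -> legal
(2,0): flips 1 -> legal
(2,4): flips 2 -> legal
(3,0): no bracket -> illegal
(3,4): flips 2 -> legal
(3,5): no bracket -> illegal
(4,1): flips 2 -> legal
(4,5): flips 2 -> legal
(5,2): no bracket -> illegal
(5,3): no bracket -> illegal
(5,4): no bracket -> illegal
(5,5): flips 2 -> legal
W mobility = 9

Answer: B=9 W=9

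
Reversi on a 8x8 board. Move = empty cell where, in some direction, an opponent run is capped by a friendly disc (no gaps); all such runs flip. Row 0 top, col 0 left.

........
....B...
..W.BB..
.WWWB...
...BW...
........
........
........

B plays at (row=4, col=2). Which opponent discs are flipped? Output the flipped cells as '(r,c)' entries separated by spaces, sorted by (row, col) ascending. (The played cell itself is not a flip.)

Answer: (3,3)

Derivation:
Dir NW: opp run (3,1), next='.' -> no flip
Dir N: opp run (3,2) (2,2), next='.' -> no flip
Dir NE: opp run (3,3) capped by B -> flip
Dir W: first cell '.' (not opp) -> no flip
Dir E: first cell 'B' (not opp) -> no flip
Dir SW: first cell '.' (not opp) -> no flip
Dir S: first cell '.' (not opp) -> no flip
Dir SE: first cell '.' (not opp) -> no flip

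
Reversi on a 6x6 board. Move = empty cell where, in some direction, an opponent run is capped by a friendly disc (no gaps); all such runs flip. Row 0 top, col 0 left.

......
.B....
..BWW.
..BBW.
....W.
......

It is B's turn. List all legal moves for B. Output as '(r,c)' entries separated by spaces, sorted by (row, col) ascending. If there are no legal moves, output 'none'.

(1,2): no bracket -> illegal
(1,3): flips 1 -> legal
(1,4): flips 1 -> legal
(1,5): flips 1 -> legal
(2,5): flips 2 -> legal
(3,5): flips 1 -> legal
(4,3): no bracket -> illegal
(4,5): no bracket -> illegal
(5,3): no bracket -> illegal
(5,4): no bracket -> illegal
(5,5): flips 1 -> legal

Answer: (1,3) (1,4) (1,5) (2,5) (3,5) (5,5)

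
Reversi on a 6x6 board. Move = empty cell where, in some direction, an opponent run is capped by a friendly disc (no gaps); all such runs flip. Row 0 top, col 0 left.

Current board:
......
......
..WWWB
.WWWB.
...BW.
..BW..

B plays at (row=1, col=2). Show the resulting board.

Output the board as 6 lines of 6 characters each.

Place B at (1,2); scan 8 dirs for brackets.
Dir NW: first cell '.' (not opp) -> no flip
Dir N: first cell '.' (not opp) -> no flip
Dir NE: first cell '.' (not opp) -> no flip
Dir W: first cell '.' (not opp) -> no flip
Dir E: first cell '.' (not opp) -> no flip
Dir SW: first cell '.' (not opp) -> no flip
Dir S: opp run (2,2) (3,2), next='.' -> no flip
Dir SE: opp run (2,3) capped by B -> flip
All flips: (2,3)

Answer: ......
..B...
..WBWB
.WWWB.
...BW.
..BW..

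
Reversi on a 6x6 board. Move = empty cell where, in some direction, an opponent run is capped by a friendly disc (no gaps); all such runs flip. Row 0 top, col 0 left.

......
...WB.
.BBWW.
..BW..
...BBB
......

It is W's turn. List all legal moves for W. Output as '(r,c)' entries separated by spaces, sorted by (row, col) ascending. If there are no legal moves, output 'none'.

Answer: (0,4) (0,5) (1,1) (1,5) (2,0) (3,1) (4,1) (5,3) (5,5)

Derivation:
(0,3): no bracket -> illegal
(0,4): flips 1 -> legal
(0,5): flips 1 -> legal
(1,0): no bracket -> illegal
(1,1): flips 1 -> legal
(1,2): no bracket -> illegal
(1,5): flips 1 -> legal
(2,0): flips 2 -> legal
(2,5): no bracket -> illegal
(3,0): no bracket -> illegal
(3,1): flips 2 -> legal
(3,4): no bracket -> illegal
(3,5): no bracket -> illegal
(4,1): flips 1 -> legal
(4,2): no bracket -> illegal
(5,2): no bracket -> illegal
(5,3): flips 1 -> legal
(5,4): no bracket -> illegal
(5,5): flips 1 -> legal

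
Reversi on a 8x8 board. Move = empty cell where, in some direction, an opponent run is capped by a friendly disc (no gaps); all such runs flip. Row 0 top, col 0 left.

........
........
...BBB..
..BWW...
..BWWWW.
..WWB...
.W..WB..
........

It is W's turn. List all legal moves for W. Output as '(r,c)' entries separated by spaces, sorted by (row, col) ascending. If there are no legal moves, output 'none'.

Answer: (1,2) (1,3) (1,4) (1,5) (1,6) (2,1) (2,2) (3,1) (4,1) (5,1) (5,5) (6,3) (6,6) (7,6)

Derivation:
(1,2): flips 1 -> legal
(1,3): flips 1 -> legal
(1,4): flips 1 -> legal
(1,5): flips 1 -> legal
(1,6): flips 1 -> legal
(2,1): flips 1 -> legal
(2,2): flips 2 -> legal
(2,6): no bracket -> illegal
(3,1): flips 2 -> legal
(3,5): no bracket -> illegal
(3,6): no bracket -> illegal
(4,1): flips 1 -> legal
(5,1): flips 1 -> legal
(5,5): flips 1 -> legal
(5,6): no bracket -> illegal
(6,3): flips 1 -> legal
(6,6): flips 1 -> legal
(7,4): no bracket -> illegal
(7,5): no bracket -> illegal
(7,6): flips 2 -> legal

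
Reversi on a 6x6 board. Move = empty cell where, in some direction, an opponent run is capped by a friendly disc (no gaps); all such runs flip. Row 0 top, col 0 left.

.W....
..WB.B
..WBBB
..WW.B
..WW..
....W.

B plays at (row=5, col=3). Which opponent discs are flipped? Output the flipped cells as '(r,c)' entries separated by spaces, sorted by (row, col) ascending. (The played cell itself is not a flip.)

Answer: (3,3) (4,3)

Derivation:
Dir NW: opp run (4,2), next='.' -> no flip
Dir N: opp run (4,3) (3,3) capped by B -> flip
Dir NE: first cell '.' (not opp) -> no flip
Dir W: first cell '.' (not opp) -> no flip
Dir E: opp run (5,4), next='.' -> no flip
Dir SW: edge -> no flip
Dir S: edge -> no flip
Dir SE: edge -> no flip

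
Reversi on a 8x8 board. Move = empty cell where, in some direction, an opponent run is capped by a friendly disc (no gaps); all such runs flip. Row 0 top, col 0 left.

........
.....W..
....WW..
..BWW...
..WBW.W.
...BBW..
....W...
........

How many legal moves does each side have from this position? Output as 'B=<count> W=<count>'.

Answer: B=11 W=5

Derivation:
-- B to move --
(0,4): no bracket -> illegal
(0,5): no bracket -> illegal
(0,6): no bracket -> illegal
(1,3): no bracket -> illegal
(1,4): flips 3 -> legal
(1,6): flips 2 -> legal
(2,2): no bracket -> illegal
(2,3): flips 1 -> legal
(2,6): no bracket -> illegal
(3,1): flips 1 -> legal
(3,5): flips 3 -> legal
(3,6): no bracket -> illegal
(3,7): no bracket -> illegal
(4,1): flips 1 -> legal
(4,5): flips 1 -> legal
(4,7): no bracket -> illegal
(5,1): no bracket -> illegal
(5,2): flips 1 -> legal
(5,6): flips 1 -> legal
(5,7): no bracket -> illegal
(6,3): no bracket -> illegal
(6,5): no bracket -> illegal
(6,6): no bracket -> illegal
(7,3): no bracket -> illegal
(7,4): flips 1 -> legal
(7,5): flips 1 -> legal
B mobility = 11
-- W to move --
(2,1): no bracket -> illegal
(2,2): flips 1 -> legal
(2,3): no bracket -> illegal
(3,1): flips 1 -> legal
(4,1): no bracket -> illegal
(4,5): no bracket -> illegal
(5,2): flips 3 -> legal
(6,2): flips 1 -> legal
(6,3): flips 2 -> legal
(6,5): no bracket -> illegal
W mobility = 5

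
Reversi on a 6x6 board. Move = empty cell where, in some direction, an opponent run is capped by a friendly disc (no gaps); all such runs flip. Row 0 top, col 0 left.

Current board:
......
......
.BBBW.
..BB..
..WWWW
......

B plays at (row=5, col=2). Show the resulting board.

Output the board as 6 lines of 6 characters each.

Place B at (5,2); scan 8 dirs for brackets.
Dir NW: first cell '.' (not opp) -> no flip
Dir N: opp run (4,2) capped by B -> flip
Dir NE: opp run (4,3), next='.' -> no flip
Dir W: first cell '.' (not opp) -> no flip
Dir E: first cell '.' (not opp) -> no flip
Dir SW: edge -> no flip
Dir S: edge -> no flip
Dir SE: edge -> no flip
All flips: (4,2)

Answer: ......
......
.BBBW.
..BB..
..BWWW
..B...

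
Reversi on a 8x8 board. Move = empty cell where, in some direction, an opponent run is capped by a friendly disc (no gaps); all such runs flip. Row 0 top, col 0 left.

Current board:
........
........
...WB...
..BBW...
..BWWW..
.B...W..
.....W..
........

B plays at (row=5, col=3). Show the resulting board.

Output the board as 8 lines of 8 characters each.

Answer: ........
........
...WB...
..BBW...
..BBWW..
.B.B.W..
.....W..
........

Derivation:
Place B at (5,3); scan 8 dirs for brackets.
Dir NW: first cell 'B' (not opp) -> no flip
Dir N: opp run (4,3) capped by B -> flip
Dir NE: opp run (4,4), next='.' -> no flip
Dir W: first cell '.' (not opp) -> no flip
Dir E: first cell '.' (not opp) -> no flip
Dir SW: first cell '.' (not opp) -> no flip
Dir S: first cell '.' (not opp) -> no flip
Dir SE: first cell '.' (not opp) -> no flip
All flips: (4,3)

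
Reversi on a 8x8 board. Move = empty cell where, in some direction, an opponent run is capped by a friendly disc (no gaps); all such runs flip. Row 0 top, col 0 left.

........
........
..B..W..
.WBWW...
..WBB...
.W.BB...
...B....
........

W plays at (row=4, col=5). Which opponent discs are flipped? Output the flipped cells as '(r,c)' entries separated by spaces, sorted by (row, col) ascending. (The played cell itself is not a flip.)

Answer: (4,3) (4,4)

Derivation:
Dir NW: first cell 'W' (not opp) -> no flip
Dir N: first cell '.' (not opp) -> no flip
Dir NE: first cell '.' (not opp) -> no flip
Dir W: opp run (4,4) (4,3) capped by W -> flip
Dir E: first cell '.' (not opp) -> no flip
Dir SW: opp run (5,4) (6,3), next='.' -> no flip
Dir S: first cell '.' (not opp) -> no flip
Dir SE: first cell '.' (not opp) -> no flip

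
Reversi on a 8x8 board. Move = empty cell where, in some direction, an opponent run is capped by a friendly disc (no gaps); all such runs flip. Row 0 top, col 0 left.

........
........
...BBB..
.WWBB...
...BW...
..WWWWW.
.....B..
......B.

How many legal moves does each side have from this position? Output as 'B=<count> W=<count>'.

-- B to move --
(2,0): no bracket -> illegal
(2,1): flips 1 -> legal
(2,2): no bracket -> illegal
(3,0): flips 2 -> legal
(3,5): no bracket -> illegal
(4,0): no bracket -> illegal
(4,1): flips 1 -> legal
(4,2): no bracket -> illegal
(4,5): flips 2 -> legal
(4,6): no bracket -> illegal
(4,7): flips 1 -> legal
(5,1): no bracket -> illegal
(5,7): no bracket -> illegal
(6,1): flips 1 -> legal
(6,2): no bracket -> illegal
(6,3): flips 1 -> legal
(6,4): flips 2 -> legal
(6,6): flips 2 -> legal
(6,7): no bracket -> illegal
B mobility = 9
-- W to move --
(1,2): no bracket -> illegal
(1,3): flips 3 -> legal
(1,4): flips 3 -> legal
(1,5): no bracket -> illegal
(1,6): flips 3 -> legal
(2,2): flips 1 -> legal
(2,6): no bracket -> illegal
(3,5): flips 2 -> legal
(3,6): no bracket -> illegal
(4,2): flips 1 -> legal
(4,5): no bracket -> illegal
(6,4): no bracket -> illegal
(6,6): no bracket -> illegal
(6,7): no bracket -> illegal
(7,4): flips 1 -> legal
(7,5): flips 1 -> legal
(7,7): no bracket -> illegal
W mobility = 8

Answer: B=9 W=8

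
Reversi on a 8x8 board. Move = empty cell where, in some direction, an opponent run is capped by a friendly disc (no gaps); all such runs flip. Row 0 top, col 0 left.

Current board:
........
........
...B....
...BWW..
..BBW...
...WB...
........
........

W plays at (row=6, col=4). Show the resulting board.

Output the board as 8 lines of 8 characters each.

Place W at (6,4); scan 8 dirs for brackets.
Dir NW: first cell 'W' (not opp) -> no flip
Dir N: opp run (5,4) capped by W -> flip
Dir NE: first cell '.' (not opp) -> no flip
Dir W: first cell '.' (not opp) -> no flip
Dir E: first cell '.' (not opp) -> no flip
Dir SW: first cell '.' (not opp) -> no flip
Dir S: first cell '.' (not opp) -> no flip
Dir SE: first cell '.' (not opp) -> no flip
All flips: (5,4)

Answer: ........
........
...B....
...BWW..
..BBW...
...WW...
....W...
........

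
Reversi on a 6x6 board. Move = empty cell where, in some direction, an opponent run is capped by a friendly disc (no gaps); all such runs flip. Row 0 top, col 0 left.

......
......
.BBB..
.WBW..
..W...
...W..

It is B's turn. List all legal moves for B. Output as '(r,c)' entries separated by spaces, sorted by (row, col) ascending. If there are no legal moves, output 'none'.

Answer: (3,0) (3,4) (4,0) (4,1) (4,3) (4,4) (5,2)

Derivation:
(2,0): no bracket -> illegal
(2,4): no bracket -> illegal
(3,0): flips 1 -> legal
(3,4): flips 1 -> legal
(4,0): flips 1 -> legal
(4,1): flips 1 -> legal
(4,3): flips 1 -> legal
(4,4): flips 1 -> legal
(5,1): no bracket -> illegal
(5,2): flips 1 -> legal
(5,4): no bracket -> illegal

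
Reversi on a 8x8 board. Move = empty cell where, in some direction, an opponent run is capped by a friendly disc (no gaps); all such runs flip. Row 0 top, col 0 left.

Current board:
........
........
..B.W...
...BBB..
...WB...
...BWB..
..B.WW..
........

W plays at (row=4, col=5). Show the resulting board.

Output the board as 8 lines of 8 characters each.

Answer: ........
........
..B.W...
...BBB..
...WWW..
...BWW..
..B.WW..
........

Derivation:
Place W at (4,5); scan 8 dirs for brackets.
Dir NW: opp run (3,4), next='.' -> no flip
Dir N: opp run (3,5), next='.' -> no flip
Dir NE: first cell '.' (not opp) -> no flip
Dir W: opp run (4,4) capped by W -> flip
Dir E: first cell '.' (not opp) -> no flip
Dir SW: first cell 'W' (not opp) -> no flip
Dir S: opp run (5,5) capped by W -> flip
Dir SE: first cell '.' (not opp) -> no flip
All flips: (4,4) (5,5)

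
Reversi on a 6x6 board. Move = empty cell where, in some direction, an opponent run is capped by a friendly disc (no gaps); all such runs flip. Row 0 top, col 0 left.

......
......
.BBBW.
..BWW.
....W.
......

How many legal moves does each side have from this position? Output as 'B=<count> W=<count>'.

Answer: B=5 W=5

Derivation:
-- B to move --
(1,3): no bracket -> illegal
(1,4): no bracket -> illegal
(1,5): no bracket -> illegal
(2,5): flips 1 -> legal
(3,5): flips 2 -> legal
(4,2): no bracket -> illegal
(4,3): flips 1 -> legal
(4,5): flips 1 -> legal
(5,3): no bracket -> illegal
(5,4): no bracket -> illegal
(5,5): flips 2 -> legal
B mobility = 5
-- W to move --
(1,0): no bracket -> illegal
(1,1): flips 1 -> legal
(1,2): flips 1 -> legal
(1,3): flips 1 -> legal
(1,4): no bracket -> illegal
(2,0): flips 3 -> legal
(3,0): no bracket -> illegal
(3,1): flips 1 -> legal
(4,1): no bracket -> illegal
(4,2): no bracket -> illegal
(4,3): no bracket -> illegal
W mobility = 5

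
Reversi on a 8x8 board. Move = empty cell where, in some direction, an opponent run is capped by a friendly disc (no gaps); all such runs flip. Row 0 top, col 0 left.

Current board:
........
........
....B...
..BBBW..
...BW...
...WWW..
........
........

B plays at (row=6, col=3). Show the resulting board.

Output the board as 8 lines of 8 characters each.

Answer: ........
........
....B...
..BBBW..
...BW...
...BWW..
...B....
........

Derivation:
Place B at (6,3); scan 8 dirs for brackets.
Dir NW: first cell '.' (not opp) -> no flip
Dir N: opp run (5,3) capped by B -> flip
Dir NE: opp run (5,4), next='.' -> no flip
Dir W: first cell '.' (not opp) -> no flip
Dir E: first cell '.' (not opp) -> no flip
Dir SW: first cell '.' (not opp) -> no flip
Dir S: first cell '.' (not opp) -> no flip
Dir SE: first cell '.' (not opp) -> no flip
All flips: (5,3)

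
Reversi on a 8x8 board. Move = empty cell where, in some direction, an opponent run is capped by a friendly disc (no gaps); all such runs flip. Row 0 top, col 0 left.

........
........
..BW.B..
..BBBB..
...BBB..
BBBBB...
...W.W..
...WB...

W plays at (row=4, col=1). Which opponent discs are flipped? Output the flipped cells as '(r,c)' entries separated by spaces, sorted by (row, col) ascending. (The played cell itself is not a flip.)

Answer: (3,2) (5,2)

Derivation:
Dir NW: first cell '.' (not opp) -> no flip
Dir N: first cell '.' (not opp) -> no flip
Dir NE: opp run (3,2) capped by W -> flip
Dir W: first cell '.' (not opp) -> no flip
Dir E: first cell '.' (not opp) -> no flip
Dir SW: opp run (5,0), next=edge -> no flip
Dir S: opp run (5,1), next='.' -> no flip
Dir SE: opp run (5,2) capped by W -> flip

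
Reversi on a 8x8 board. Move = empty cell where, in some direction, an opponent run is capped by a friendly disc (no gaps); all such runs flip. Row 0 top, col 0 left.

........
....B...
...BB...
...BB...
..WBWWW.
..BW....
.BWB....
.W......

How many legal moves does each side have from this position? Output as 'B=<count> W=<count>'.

-- B to move --
(3,1): no bracket -> illegal
(3,2): flips 1 -> legal
(3,5): no bracket -> illegal
(3,6): no bracket -> illegal
(3,7): no bracket -> illegal
(4,1): flips 1 -> legal
(4,7): flips 3 -> legal
(5,1): flips 1 -> legal
(5,4): flips 2 -> legal
(5,5): flips 1 -> legal
(5,6): flips 1 -> legal
(5,7): no bracket -> illegal
(6,0): no bracket -> illegal
(6,4): no bracket -> illegal
(7,0): no bracket -> illegal
(7,2): flips 1 -> legal
(7,3): no bracket -> illegal
B mobility = 8
-- W to move --
(0,3): no bracket -> illegal
(0,4): flips 3 -> legal
(0,5): no bracket -> illegal
(1,2): flips 2 -> legal
(1,3): flips 3 -> legal
(1,5): flips 2 -> legal
(2,2): flips 1 -> legal
(2,5): no bracket -> illegal
(3,2): no bracket -> illegal
(3,5): no bracket -> illegal
(4,1): no bracket -> illegal
(5,0): no bracket -> illegal
(5,1): flips 2 -> legal
(5,4): no bracket -> illegal
(6,0): flips 1 -> legal
(6,4): flips 1 -> legal
(7,0): no bracket -> illegal
(7,2): no bracket -> illegal
(7,3): flips 1 -> legal
(7,4): no bracket -> illegal
W mobility = 9

Answer: B=8 W=9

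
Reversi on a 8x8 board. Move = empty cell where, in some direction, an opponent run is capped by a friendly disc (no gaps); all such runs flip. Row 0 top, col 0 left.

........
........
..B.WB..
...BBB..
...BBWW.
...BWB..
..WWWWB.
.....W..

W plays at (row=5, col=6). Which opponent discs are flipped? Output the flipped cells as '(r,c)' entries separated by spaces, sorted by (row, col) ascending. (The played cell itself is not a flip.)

Answer: (5,5)

Derivation:
Dir NW: first cell 'W' (not opp) -> no flip
Dir N: first cell 'W' (not opp) -> no flip
Dir NE: first cell '.' (not opp) -> no flip
Dir W: opp run (5,5) capped by W -> flip
Dir E: first cell '.' (not opp) -> no flip
Dir SW: first cell 'W' (not opp) -> no flip
Dir S: opp run (6,6), next='.' -> no flip
Dir SE: first cell '.' (not opp) -> no flip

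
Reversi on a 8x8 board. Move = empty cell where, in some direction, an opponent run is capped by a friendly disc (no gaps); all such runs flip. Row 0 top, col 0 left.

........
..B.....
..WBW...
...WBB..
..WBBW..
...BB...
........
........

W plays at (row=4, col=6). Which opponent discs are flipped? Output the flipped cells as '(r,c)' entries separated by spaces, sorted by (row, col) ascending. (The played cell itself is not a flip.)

Answer: (3,5)

Derivation:
Dir NW: opp run (3,5) capped by W -> flip
Dir N: first cell '.' (not opp) -> no flip
Dir NE: first cell '.' (not opp) -> no flip
Dir W: first cell 'W' (not opp) -> no flip
Dir E: first cell '.' (not opp) -> no flip
Dir SW: first cell '.' (not opp) -> no flip
Dir S: first cell '.' (not opp) -> no flip
Dir SE: first cell '.' (not opp) -> no flip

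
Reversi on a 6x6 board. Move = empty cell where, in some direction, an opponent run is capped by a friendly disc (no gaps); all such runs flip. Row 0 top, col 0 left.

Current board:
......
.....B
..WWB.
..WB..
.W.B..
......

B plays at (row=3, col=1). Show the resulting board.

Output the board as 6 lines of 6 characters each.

Place B at (3,1); scan 8 dirs for brackets.
Dir NW: first cell '.' (not opp) -> no flip
Dir N: first cell '.' (not opp) -> no flip
Dir NE: opp run (2,2), next='.' -> no flip
Dir W: first cell '.' (not opp) -> no flip
Dir E: opp run (3,2) capped by B -> flip
Dir SW: first cell '.' (not opp) -> no flip
Dir S: opp run (4,1), next='.' -> no flip
Dir SE: first cell '.' (not opp) -> no flip
All flips: (3,2)

Answer: ......
.....B
..WWB.
.BBB..
.W.B..
......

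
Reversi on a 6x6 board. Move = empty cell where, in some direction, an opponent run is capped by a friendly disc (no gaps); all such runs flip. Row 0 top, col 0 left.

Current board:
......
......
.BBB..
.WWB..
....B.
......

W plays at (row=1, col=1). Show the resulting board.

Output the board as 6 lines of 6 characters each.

Answer: ......
.W....
.WBB..
.WWB..
....B.
......

Derivation:
Place W at (1,1); scan 8 dirs for brackets.
Dir NW: first cell '.' (not opp) -> no flip
Dir N: first cell '.' (not opp) -> no flip
Dir NE: first cell '.' (not opp) -> no flip
Dir W: first cell '.' (not opp) -> no flip
Dir E: first cell '.' (not opp) -> no flip
Dir SW: first cell '.' (not opp) -> no flip
Dir S: opp run (2,1) capped by W -> flip
Dir SE: opp run (2,2) (3,3) (4,4), next='.' -> no flip
All flips: (2,1)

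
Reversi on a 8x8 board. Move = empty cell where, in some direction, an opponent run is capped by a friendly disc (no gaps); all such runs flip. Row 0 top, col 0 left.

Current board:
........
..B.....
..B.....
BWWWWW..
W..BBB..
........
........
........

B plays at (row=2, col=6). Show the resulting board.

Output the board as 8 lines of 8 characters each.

Place B at (2,6); scan 8 dirs for brackets.
Dir NW: first cell '.' (not opp) -> no flip
Dir N: first cell '.' (not opp) -> no flip
Dir NE: first cell '.' (not opp) -> no flip
Dir W: first cell '.' (not opp) -> no flip
Dir E: first cell '.' (not opp) -> no flip
Dir SW: opp run (3,5) capped by B -> flip
Dir S: first cell '.' (not opp) -> no flip
Dir SE: first cell '.' (not opp) -> no flip
All flips: (3,5)

Answer: ........
..B.....
..B...B.
BWWWWB..
W..BBB..
........
........
........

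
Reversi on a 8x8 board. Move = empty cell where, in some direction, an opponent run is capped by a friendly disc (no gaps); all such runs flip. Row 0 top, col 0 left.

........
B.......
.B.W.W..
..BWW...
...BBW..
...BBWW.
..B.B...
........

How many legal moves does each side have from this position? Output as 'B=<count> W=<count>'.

Answer: B=10 W=7

Derivation:
-- B to move --
(1,2): no bracket -> illegal
(1,3): flips 2 -> legal
(1,4): flips 1 -> legal
(1,5): no bracket -> illegal
(1,6): flips 2 -> legal
(2,2): flips 1 -> legal
(2,4): flips 1 -> legal
(2,6): no bracket -> illegal
(3,5): flips 2 -> legal
(3,6): flips 1 -> legal
(4,2): no bracket -> illegal
(4,6): flips 2 -> legal
(4,7): no bracket -> illegal
(5,7): flips 2 -> legal
(6,5): no bracket -> illegal
(6,6): flips 1 -> legal
(6,7): no bracket -> illegal
B mobility = 10
-- W to move --
(0,0): no bracket -> illegal
(0,1): no bracket -> illegal
(1,1): no bracket -> illegal
(1,2): no bracket -> illegal
(2,0): no bracket -> illegal
(2,2): no bracket -> illegal
(3,0): no bracket -> illegal
(3,1): flips 1 -> legal
(3,5): no bracket -> illegal
(4,1): flips 1 -> legal
(4,2): flips 2 -> legal
(5,1): no bracket -> illegal
(5,2): flips 3 -> legal
(6,1): no bracket -> illegal
(6,3): flips 3 -> legal
(6,5): no bracket -> illegal
(7,1): no bracket -> illegal
(7,2): no bracket -> illegal
(7,3): flips 1 -> legal
(7,4): flips 3 -> legal
(7,5): no bracket -> illegal
W mobility = 7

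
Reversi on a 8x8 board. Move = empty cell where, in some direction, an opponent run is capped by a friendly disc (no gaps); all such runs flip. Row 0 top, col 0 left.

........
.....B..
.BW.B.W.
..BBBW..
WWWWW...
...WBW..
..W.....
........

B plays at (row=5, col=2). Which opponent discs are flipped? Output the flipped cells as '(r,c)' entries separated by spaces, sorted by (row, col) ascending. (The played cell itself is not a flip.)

Answer: (4,2) (4,3) (5,3)

Derivation:
Dir NW: opp run (4,1), next='.' -> no flip
Dir N: opp run (4,2) capped by B -> flip
Dir NE: opp run (4,3) capped by B -> flip
Dir W: first cell '.' (not opp) -> no flip
Dir E: opp run (5,3) capped by B -> flip
Dir SW: first cell '.' (not opp) -> no flip
Dir S: opp run (6,2), next='.' -> no flip
Dir SE: first cell '.' (not opp) -> no flip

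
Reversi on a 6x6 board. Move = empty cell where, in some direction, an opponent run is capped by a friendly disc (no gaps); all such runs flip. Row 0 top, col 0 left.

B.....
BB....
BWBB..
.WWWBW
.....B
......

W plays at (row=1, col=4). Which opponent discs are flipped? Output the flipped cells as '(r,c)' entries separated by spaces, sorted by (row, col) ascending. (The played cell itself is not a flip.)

Answer: (2,3)

Derivation:
Dir NW: first cell '.' (not opp) -> no flip
Dir N: first cell '.' (not opp) -> no flip
Dir NE: first cell '.' (not opp) -> no flip
Dir W: first cell '.' (not opp) -> no flip
Dir E: first cell '.' (not opp) -> no flip
Dir SW: opp run (2,3) capped by W -> flip
Dir S: first cell '.' (not opp) -> no flip
Dir SE: first cell '.' (not opp) -> no flip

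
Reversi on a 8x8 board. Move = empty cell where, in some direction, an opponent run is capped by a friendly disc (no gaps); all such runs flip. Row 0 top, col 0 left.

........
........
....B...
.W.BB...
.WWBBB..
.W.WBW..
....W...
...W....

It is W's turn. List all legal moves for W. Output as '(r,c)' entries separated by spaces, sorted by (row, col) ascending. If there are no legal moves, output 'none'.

(1,3): no bracket -> illegal
(1,4): flips 4 -> legal
(1,5): flips 2 -> legal
(2,2): flips 2 -> legal
(2,3): flips 2 -> legal
(2,5): no bracket -> illegal
(3,2): no bracket -> illegal
(3,5): flips 2 -> legal
(3,6): no bracket -> illegal
(4,6): flips 3 -> legal
(5,2): no bracket -> illegal
(5,6): no bracket -> illegal
(6,3): no bracket -> illegal
(6,5): no bracket -> illegal

Answer: (1,4) (1,5) (2,2) (2,3) (3,5) (4,6)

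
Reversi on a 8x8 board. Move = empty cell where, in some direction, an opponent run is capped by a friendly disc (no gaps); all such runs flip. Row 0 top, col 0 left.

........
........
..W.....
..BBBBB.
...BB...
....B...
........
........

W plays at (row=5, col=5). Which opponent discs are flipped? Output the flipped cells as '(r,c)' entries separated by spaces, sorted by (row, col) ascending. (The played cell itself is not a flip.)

Answer: (3,3) (4,4)

Derivation:
Dir NW: opp run (4,4) (3,3) capped by W -> flip
Dir N: first cell '.' (not opp) -> no flip
Dir NE: first cell '.' (not opp) -> no flip
Dir W: opp run (5,4), next='.' -> no flip
Dir E: first cell '.' (not opp) -> no flip
Dir SW: first cell '.' (not opp) -> no flip
Dir S: first cell '.' (not opp) -> no flip
Dir SE: first cell '.' (not opp) -> no flip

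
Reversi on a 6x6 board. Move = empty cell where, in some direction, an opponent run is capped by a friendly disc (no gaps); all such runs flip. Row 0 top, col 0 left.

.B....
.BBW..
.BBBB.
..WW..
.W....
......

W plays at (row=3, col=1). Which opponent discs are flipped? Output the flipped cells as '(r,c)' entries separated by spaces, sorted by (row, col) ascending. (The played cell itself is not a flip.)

Dir NW: first cell '.' (not opp) -> no flip
Dir N: opp run (2,1) (1,1) (0,1), next=edge -> no flip
Dir NE: opp run (2,2) capped by W -> flip
Dir W: first cell '.' (not opp) -> no flip
Dir E: first cell 'W' (not opp) -> no flip
Dir SW: first cell '.' (not opp) -> no flip
Dir S: first cell 'W' (not opp) -> no flip
Dir SE: first cell '.' (not opp) -> no flip

Answer: (2,2)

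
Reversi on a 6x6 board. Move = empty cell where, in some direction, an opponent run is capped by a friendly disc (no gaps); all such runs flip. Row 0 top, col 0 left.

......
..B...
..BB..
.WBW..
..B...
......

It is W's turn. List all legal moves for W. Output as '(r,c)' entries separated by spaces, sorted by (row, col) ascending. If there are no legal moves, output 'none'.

(0,1): no bracket -> illegal
(0,2): no bracket -> illegal
(0,3): no bracket -> illegal
(1,1): flips 1 -> legal
(1,3): flips 2 -> legal
(1,4): no bracket -> illegal
(2,1): no bracket -> illegal
(2,4): no bracket -> illegal
(3,4): no bracket -> illegal
(4,1): no bracket -> illegal
(4,3): no bracket -> illegal
(5,1): flips 1 -> legal
(5,2): no bracket -> illegal
(5,3): flips 1 -> legal

Answer: (1,1) (1,3) (5,1) (5,3)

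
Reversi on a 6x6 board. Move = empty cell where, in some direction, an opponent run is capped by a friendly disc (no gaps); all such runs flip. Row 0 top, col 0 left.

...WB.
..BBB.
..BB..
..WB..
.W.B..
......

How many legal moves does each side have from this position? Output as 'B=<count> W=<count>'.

Answer: B=5 W=7

Derivation:
-- B to move --
(0,2): flips 1 -> legal
(2,1): flips 1 -> legal
(3,0): no bracket -> illegal
(3,1): flips 1 -> legal
(4,0): no bracket -> illegal
(4,2): flips 1 -> legal
(5,0): flips 2 -> legal
(5,1): no bracket -> illegal
(5,2): no bracket -> illegal
B mobility = 5
-- W to move --
(0,1): no bracket -> illegal
(0,2): flips 2 -> legal
(0,5): flips 3 -> legal
(1,1): no bracket -> illegal
(1,5): no bracket -> illegal
(2,1): flips 1 -> legal
(2,4): no bracket -> illegal
(2,5): flips 1 -> legal
(3,1): no bracket -> illegal
(3,4): flips 1 -> legal
(4,2): no bracket -> illegal
(4,4): no bracket -> illegal
(5,2): no bracket -> illegal
(5,3): flips 4 -> legal
(5,4): flips 1 -> legal
W mobility = 7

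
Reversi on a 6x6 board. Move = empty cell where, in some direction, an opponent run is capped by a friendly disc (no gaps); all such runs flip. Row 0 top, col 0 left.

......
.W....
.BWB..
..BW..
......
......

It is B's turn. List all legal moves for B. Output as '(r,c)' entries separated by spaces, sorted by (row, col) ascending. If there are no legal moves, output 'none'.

Answer: (0,1) (1,2) (3,4) (4,3)

Derivation:
(0,0): no bracket -> illegal
(0,1): flips 1 -> legal
(0,2): no bracket -> illegal
(1,0): no bracket -> illegal
(1,2): flips 1 -> legal
(1,3): no bracket -> illegal
(2,0): no bracket -> illegal
(2,4): no bracket -> illegal
(3,1): no bracket -> illegal
(3,4): flips 1 -> legal
(4,2): no bracket -> illegal
(4,3): flips 1 -> legal
(4,4): no bracket -> illegal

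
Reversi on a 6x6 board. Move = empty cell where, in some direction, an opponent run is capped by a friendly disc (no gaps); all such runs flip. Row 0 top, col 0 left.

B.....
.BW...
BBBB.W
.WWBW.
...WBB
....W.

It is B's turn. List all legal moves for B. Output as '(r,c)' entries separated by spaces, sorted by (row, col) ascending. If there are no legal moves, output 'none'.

Answer: (0,1) (0,2) (0,3) (1,3) (2,4) (3,0) (3,5) (4,0) (4,1) (4,2) (5,3)

Derivation:
(0,1): flips 1 -> legal
(0,2): flips 1 -> legal
(0,3): flips 1 -> legal
(1,3): flips 1 -> legal
(1,4): no bracket -> illegal
(1,5): no bracket -> illegal
(2,4): flips 1 -> legal
(3,0): flips 2 -> legal
(3,5): flips 1 -> legal
(4,0): flips 1 -> legal
(4,1): flips 2 -> legal
(4,2): flips 3 -> legal
(5,2): no bracket -> illegal
(5,3): flips 1 -> legal
(5,5): no bracket -> illegal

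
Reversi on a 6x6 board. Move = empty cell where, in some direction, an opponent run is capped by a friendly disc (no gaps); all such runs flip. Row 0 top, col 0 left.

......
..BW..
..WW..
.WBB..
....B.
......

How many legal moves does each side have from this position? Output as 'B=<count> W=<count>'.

Answer: B=5 W=8

Derivation:
-- B to move --
(0,2): no bracket -> illegal
(0,3): flips 2 -> legal
(0,4): no bracket -> illegal
(1,1): flips 1 -> legal
(1,4): flips 2 -> legal
(2,0): no bracket -> illegal
(2,1): no bracket -> illegal
(2,4): no bracket -> illegal
(3,0): flips 1 -> legal
(3,4): flips 1 -> legal
(4,0): no bracket -> illegal
(4,1): no bracket -> illegal
(4,2): no bracket -> illegal
B mobility = 5
-- W to move --
(0,1): flips 1 -> legal
(0,2): flips 1 -> legal
(0,3): no bracket -> illegal
(1,1): flips 1 -> legal
(2,1): no bracket -> illegal
(2,4): no bracket -> illegal
(3,4): flips 2 -> legal
(3,5): no bracket -> illegal
(4,1): flips 1 -> legal
(4,2): flips 1 -> legal
(4,3): flips 1 -> legal
(4,5): no bracket -> illegal
(5,3): no bracket -> illegal
(5,4): no bracket -> illegal
(5,5): flips 2 -> legal
W mobility = 8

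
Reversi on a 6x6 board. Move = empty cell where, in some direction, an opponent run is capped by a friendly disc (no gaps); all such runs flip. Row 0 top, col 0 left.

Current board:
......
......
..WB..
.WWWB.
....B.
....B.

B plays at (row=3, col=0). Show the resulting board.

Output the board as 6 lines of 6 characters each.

Place B at (3,0); scan 8 dirs for brackets.
Dir NW: edge -> no flip
Dir N: first cell '.' (not opp) -> no flip
Dir NE: first cell '.' (not opp) -> no flip
Dir W: edge -> no flip
Dir E: opp run (3,1) (3,2) (3,3) capped by B -> flip
Dir SW: edge -> no flip
Dir S: first cell '.' (not opp) -> no flip
Dir SE: first cell '.' (not opp) -> no flip
All flips: (3,1) (3,2) (3,3)

Answer: ......
......
..WB..
BBBBB.
....B.
....B.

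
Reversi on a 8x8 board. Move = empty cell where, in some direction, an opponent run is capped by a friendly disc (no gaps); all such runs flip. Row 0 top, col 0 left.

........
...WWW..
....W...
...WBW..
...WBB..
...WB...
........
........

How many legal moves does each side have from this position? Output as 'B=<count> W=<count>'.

Answer: B=9 W=5

Derivation:
-- B to move --
(0,2): no bracket -> illegal
(0,3): no bracket -> illegal
(0,4): flips 2 -> legal
(0,5): no bracket -> illegal
(0,6): no bracket -> illegal
(1,2): no bracket -> illegal
(1,6): no bracket -> illegal
(2,2): flips 1 -> legal
(2,3): no bracket -> illegal
(2,5): flips 1 -> legal
(2,6): flips 1 -> legal
(3,2): flips 2 -> legal
(3,6): flips 1 -> legal
(4,2): flips 1 -> legal
(4,6): no bracket -> illegal
(5,2): flips 2 -> legal
(6,2): flips 1 -> legal
(6,3): no bracket -> illegal
(6,4): no bracket -> illegal
B mobility = 9
-- W to move --
(2,3): no bracket -> illegal
(2,5): flips 1 -> legal
(3,6): no bracket -> illegal
(4,6): flips 2 -> legal
(5,5): flips 3 -> legal
(5,6): no bracket -> illegal
(6,3): no bracket -> illegal
(6,4): flips 3 -> legal
(6,5): flips 1 -> legal
W mobility = 5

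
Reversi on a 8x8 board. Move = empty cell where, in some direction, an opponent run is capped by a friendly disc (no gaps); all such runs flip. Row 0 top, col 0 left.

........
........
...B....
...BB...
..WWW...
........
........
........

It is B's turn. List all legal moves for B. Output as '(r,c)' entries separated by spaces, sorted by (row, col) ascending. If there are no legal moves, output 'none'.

Answer: (5,1) (5,2) (5,3) (5,4) (5,5)

Derivation:
(3,1): no bracket -> illegal
(3,2): no bracket -> illegal
(3,5): no bracket -> illegal
(4,1): no bracket -> illegal
(4,5): no bracket -> illegal
(5,1): flips 1 -> legal
(5,2): flips 1 -> legal
(5,3): flips 1 -> legal
(5,4): flips 1 -> legal
(5,5): flips 1 -> legal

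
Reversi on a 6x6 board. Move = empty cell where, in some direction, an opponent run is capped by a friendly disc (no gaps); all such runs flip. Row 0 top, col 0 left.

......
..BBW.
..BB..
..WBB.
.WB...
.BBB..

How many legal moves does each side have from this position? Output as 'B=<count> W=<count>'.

-- B to move --
(0,3): no bracket -> illegal
(0,4): no bracket -> illegal
(0,5): flips 1 -> legal
(1,5): flips 1 -> legal
(2,1): no bracket -> illegal
(2,4): no bracket -> illegal
(2,5): no bracket -> illegal
(3,0): flips 1 -> legal
(3,1): flips 2 -> legal
(4,0): flips 1 -> legal
(4,3): no bracket -> illegal
(5,0): flips 2 -> legal
B mobility = 6
-- W to move --
(0,1): no bracket -> illegal
(0,2): flips 2 -> legal
(0,3): no bracket -> illegal
(0,4): no bracket -> illegal
(1,1): flips 2 -> legal
(2,1): no bracket -> illegal
(2,4): no bracket -> illegal
(2,5): no bracket -> illegal
(3,1): no bracket -> illegal
(3,5): flips 2 -> legal
(4,0): no bracket -> illegal
(4,3): flips 1 -> legal
(4,4): no bracket -> illegal
(4,5): no bracket -> illegal
(5,0): no bracket -> illegal
(5,4): no bracket -> illegal
W mobility = 4

Answer: B=6 W=4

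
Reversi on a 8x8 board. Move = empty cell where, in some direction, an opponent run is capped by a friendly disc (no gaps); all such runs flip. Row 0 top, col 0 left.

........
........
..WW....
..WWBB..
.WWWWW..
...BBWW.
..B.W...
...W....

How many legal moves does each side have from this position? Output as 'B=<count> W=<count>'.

-- B to move --
(1,1): no bracket -> illegal
(1,2): flips 1 -> legal
(1,3): flips 3 -> legal
(1,4): no bracket -> illegal
(2,1): flips 2 -> legal
(2,4): no bracket -> illegal
(3,0): no bracket -> illegal
(3,1): flips 3 -> legal
(3,6): flips 1 -> legal
(4,0): no bracket -> illegal
(4,6): no bracket -> illegal
(4,7): no bracket -> illegal
(5,0): no bracket -> illegal
(5,1): no bracket -> illegal
(5,2): flips 1 -> legal
(5,7): flips 2 -> legal
(6,3): no bracket -> illegal
(6,5): flips 2 -> legal
(6,6): no bracket -> illegal
(6,7): flips 2 -> legal
(7,2): no bracket -> illegal
(7,4): flips 1 -> legal
(7,5): flips 1 -> legal
B mobility = 11
-- W to move --
(2,4): flips 1 -> legal
(2,5): flips 2 -> legal
(2,6): flips 1 -> legal
(3,6): flips 2 -> legal
(4,6): no bracket -> illegal
(5,1): flips 1 -> legal
(5,2): flips 2 -> legal
(6,1): no bracket -> illegal
(6,3): flips 2 -> legal
(6,5): flips 1 -> legal
(7,1): flips 2 -> legal
(7,2): no bracket -> illegal
W mobility = 9

Answer: B=11 W=9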